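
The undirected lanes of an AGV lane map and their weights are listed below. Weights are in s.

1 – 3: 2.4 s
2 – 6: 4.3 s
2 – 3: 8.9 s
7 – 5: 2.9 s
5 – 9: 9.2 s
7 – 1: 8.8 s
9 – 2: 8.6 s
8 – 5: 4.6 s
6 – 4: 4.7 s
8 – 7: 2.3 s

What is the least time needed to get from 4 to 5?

26.8 s

Candidate routes:
4 → 6 → 2 → 9 → 5: 4.7+4.3+8.6+9.2 = 26.8
4 → 6 → 2 → 3 → 1 → 7 → 5: 4.7+4.3+8.9+2.4+8.8+2.9 = 32
The minimum is 26.8 s via 4 → 6 → 2 → 9 → 5.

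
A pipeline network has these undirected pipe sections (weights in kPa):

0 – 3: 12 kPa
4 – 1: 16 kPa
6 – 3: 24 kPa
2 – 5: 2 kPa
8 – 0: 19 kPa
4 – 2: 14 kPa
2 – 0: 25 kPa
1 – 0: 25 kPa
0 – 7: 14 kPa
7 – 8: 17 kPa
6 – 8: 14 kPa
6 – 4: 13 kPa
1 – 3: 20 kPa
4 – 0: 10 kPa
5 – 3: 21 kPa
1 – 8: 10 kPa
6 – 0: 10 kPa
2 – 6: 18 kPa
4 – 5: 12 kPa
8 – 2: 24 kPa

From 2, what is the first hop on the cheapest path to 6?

6

Compare a few routes:
2 → 6: 18 = 18
2 → 5 → 4 → 6: 2+12+13 = 27
2 → 4 → 0 → 6: 14+10+10 = 34
2 → 4 → 6: 14+13 = 27
Cheapest is 2 → 6 at 18 kPa.
So from 2 the first move is to 6.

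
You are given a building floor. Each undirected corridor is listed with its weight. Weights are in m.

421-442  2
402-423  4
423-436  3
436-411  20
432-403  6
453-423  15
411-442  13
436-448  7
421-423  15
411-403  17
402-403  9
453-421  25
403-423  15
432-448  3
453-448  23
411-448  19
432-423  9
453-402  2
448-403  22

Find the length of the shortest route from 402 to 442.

Settle nodes by increasing distance from 402:
402: 0
453: 2  (via 402)
423: 4  (via 402)
436: 7  (via 423)
403: 9  (via 402)
432: 13  (via 423)
448: 14  (via 436)
421: 19  (via 423)
442: 21  (via 421)
Shortest route: 402 → 423 → 421 → 442 = 21 m.

21 m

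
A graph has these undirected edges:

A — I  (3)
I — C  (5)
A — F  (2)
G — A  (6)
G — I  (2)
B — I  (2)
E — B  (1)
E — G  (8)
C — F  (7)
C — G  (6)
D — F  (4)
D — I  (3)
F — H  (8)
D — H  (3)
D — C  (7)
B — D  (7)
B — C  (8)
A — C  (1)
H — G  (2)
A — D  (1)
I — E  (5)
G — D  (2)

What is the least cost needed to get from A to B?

5

Enumerating some paths:
A - D - I - B: 1+3+2 = 6
A - I - B: 3+2 = 5
A - D - G - I - B: 1+2+2+2 = 7
Cheapest is A - I - B at 5.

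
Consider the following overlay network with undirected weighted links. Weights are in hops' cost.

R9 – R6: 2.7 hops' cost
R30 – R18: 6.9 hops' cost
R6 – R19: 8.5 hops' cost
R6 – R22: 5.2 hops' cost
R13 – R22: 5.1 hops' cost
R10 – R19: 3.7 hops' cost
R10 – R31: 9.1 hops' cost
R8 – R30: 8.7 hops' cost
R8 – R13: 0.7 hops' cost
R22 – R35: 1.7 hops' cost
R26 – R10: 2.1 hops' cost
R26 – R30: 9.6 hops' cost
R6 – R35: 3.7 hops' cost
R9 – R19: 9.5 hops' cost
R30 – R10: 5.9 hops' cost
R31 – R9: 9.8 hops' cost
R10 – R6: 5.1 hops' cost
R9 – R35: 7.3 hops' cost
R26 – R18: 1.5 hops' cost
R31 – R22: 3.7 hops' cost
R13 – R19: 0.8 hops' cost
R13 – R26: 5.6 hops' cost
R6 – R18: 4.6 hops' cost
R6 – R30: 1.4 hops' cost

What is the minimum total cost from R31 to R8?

Candidate routes:
R31–R10–R26–R13–R8: 9.1+2.1+5.6+0.7 = 17.5
R31–R10–R19–R13–R8: 9.1+3.7+0.8+0.7 = 14.3
R31–R22–R13–R8: 3.7+5.1+0.7 = 9.5
The minimum is 9.5 hops' cost via R31–R22–R13–R8.

9.5 hops' cost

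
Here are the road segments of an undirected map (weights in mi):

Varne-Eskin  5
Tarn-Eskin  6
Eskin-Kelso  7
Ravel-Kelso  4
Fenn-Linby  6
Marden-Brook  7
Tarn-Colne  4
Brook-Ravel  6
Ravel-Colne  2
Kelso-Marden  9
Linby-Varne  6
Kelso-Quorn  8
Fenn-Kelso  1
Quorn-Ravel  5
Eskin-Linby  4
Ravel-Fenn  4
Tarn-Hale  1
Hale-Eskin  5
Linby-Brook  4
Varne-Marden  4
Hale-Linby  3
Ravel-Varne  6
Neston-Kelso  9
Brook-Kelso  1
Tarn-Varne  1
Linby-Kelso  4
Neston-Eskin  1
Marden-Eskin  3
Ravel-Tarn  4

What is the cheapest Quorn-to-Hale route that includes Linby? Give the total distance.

15 mi

Best Quorn to Linby: Quorn → Kelso → Linby costing 12
Shortest Linby→Hale: Linby → Hale = 3
Total via Linby: 12 + 3 = 15 mi.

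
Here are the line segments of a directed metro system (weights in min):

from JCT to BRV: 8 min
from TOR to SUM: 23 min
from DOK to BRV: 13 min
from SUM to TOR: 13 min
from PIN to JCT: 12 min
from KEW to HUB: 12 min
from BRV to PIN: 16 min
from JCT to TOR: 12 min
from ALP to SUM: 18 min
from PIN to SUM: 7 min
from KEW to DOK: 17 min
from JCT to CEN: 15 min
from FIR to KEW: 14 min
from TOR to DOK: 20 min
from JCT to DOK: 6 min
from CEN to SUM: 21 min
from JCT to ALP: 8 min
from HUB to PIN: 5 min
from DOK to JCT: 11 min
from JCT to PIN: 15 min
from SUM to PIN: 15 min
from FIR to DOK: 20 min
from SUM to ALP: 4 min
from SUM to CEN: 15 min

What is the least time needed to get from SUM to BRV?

Candidate routes:
SUM–PIN–JCT–DOK–BRV: 15+12+6+13 = 46
SUM–PIN–JCT–BRV: 15+12+8 = 35
SUM–TOR–DOK–BRV: 13+20+13 = 46
Cheapest is SUM–PIN–JCT–BRV at 35 min.

35 min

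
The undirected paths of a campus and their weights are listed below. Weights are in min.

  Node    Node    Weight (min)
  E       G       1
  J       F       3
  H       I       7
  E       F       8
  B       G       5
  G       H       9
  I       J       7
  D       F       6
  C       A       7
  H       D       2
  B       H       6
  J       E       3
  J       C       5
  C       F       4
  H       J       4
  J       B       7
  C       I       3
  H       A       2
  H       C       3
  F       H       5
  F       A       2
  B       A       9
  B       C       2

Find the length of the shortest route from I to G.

Enumerating some paths:
I → J → E → G: 7+3+1 = 11
I → C → J → E → G: 3+5+3+1 = 12
I → C → B → G: 3+2+5 = 10
The minimum is 10 min via I → C → B → G.

10 min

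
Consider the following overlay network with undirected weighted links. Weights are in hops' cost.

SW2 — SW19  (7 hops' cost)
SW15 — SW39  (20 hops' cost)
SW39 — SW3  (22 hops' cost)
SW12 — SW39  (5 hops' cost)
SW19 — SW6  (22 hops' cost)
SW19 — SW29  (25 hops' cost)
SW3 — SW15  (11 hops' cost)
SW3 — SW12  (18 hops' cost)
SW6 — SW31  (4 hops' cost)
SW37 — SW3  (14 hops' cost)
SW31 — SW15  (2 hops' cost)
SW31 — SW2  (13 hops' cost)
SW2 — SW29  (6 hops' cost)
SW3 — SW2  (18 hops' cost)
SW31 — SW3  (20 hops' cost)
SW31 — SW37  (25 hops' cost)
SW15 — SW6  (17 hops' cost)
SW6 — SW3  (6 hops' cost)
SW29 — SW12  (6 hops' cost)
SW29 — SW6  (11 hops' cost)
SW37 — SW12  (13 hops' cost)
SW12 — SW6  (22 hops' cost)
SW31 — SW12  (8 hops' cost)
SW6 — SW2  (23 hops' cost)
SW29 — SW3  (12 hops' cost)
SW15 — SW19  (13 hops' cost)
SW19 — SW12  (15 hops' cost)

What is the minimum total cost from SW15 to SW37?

Settle nodes by increasing distance from SW15:
SW15: 0
SW31: 2  (via SW15)
SW6: 6  (via SW31)
SW12: 10  (via SW31)
SW3: 11  (via SW15)
SW19: 13  (via SW15)
SW2: 15  (via SW31)
SW39: 15  (via SW12)
SW29: 16  (via SW12)
SW37: 23  (via SW12)
Shortest route: SW15 → SW31 → SW12 → SW37 = 23 hops' cost.

23 hops' cost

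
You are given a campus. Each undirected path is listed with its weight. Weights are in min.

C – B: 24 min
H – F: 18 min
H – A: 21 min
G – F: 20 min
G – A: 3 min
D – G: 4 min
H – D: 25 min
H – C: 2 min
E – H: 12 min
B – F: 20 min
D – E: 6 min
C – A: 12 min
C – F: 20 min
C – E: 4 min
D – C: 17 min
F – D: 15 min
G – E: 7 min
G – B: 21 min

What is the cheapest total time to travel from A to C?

Settle nodes by increasing distance from A:
A: 0
G: 3  (via A)
D: 7  (via G)
E: 10  (via G)
C: 12  (via A)
Shortest route: A–C = 12 min.

12 min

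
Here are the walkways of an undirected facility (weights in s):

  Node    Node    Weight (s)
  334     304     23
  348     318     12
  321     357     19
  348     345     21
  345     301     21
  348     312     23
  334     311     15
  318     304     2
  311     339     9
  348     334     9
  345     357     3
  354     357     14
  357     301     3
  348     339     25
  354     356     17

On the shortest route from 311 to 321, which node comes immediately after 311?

334

Enumerating some paths:
311–334–304–318–348–345–357–321: 15+23+2+12+21+3+19 = 95
311–339–348–345–357–321: 9+25+21+3+19 = 77
311–334–348–345–357–321: 15+9+21+3+19 = 67
311–334–348–345–301–357–321: 15+9+21+21+3+19 = 88
Cheapest is 311–334–348–345–357–321 at 67 s.
So from 311 the first move is to 334.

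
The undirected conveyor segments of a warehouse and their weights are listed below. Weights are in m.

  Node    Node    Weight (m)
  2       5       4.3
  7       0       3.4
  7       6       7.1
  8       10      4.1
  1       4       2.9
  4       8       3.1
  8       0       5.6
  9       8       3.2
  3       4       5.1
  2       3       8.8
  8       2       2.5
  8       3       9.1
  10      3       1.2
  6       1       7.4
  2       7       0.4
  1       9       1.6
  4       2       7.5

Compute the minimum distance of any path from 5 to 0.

8.1 m

Candidate routes:
5 → 2 → 8 → 0: 4.3+2.5+5.6 = 12.4
5 → 2 → 7 → 0: 4.3+0.4+3.4 = 8.1
Cheapest is 5 → 2 → 7 → 0 at 8.1 m.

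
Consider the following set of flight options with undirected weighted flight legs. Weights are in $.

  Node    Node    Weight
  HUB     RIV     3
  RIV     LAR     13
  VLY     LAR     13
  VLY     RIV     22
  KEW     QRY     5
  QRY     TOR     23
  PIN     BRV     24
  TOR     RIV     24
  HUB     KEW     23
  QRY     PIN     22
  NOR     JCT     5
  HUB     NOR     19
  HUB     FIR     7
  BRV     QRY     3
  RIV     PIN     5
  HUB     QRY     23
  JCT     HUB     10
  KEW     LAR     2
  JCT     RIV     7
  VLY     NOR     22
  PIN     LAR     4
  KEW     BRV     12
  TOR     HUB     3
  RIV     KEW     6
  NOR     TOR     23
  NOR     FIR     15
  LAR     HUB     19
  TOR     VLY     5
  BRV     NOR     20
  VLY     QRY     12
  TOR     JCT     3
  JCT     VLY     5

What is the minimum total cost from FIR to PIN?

$15

Compare a few routes:
FIR → HUB → RIV → KEW → LAR → PIN: 7+3+6+2+4 = 22
FIR → HUB → RIV → PIN: 7+3+5 = 15
The minimum is $15 via FIR → HUB → RIV → PIN.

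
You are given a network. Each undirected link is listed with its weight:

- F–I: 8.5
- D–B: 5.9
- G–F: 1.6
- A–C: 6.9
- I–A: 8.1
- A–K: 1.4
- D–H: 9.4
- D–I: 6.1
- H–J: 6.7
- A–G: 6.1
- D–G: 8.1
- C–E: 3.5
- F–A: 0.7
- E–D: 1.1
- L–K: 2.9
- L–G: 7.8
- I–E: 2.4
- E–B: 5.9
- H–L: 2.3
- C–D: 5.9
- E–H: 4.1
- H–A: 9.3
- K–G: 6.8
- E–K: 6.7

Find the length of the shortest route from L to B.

12.3

Settle nodes by increasing distance from L:
L: 0
H: 2.3  (via L)
K: 2.9  (via L)
A: 4.3  (via K)
F: 5  (via A)
E: 6.4  (via H)
G: 6.6  (via F)
D: 7.5  (via E)
I: 8.8  (via E)
J: 9  (via H)
C: 9.9  (via E)
B: 12.3  (via E)
Shortest route: L → H → E → B = 12.3.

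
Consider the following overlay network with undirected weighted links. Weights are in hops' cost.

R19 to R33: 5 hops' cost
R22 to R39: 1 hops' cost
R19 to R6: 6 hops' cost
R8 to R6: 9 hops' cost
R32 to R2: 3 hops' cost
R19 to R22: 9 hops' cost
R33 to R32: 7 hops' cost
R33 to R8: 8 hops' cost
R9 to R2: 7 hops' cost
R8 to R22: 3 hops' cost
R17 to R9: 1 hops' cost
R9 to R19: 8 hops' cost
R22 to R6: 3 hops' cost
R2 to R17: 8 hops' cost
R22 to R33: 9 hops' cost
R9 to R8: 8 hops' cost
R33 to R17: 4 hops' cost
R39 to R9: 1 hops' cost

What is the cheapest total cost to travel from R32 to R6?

Candidate routes:
R32 - R2 - R17 - R9 - R39 - R22 - R6: 3+8+1+1+1+3 = 17
R32 - R2 - R9 - R39 - R22 - R6: 3+7+1+1+3 = 15
Cheapest is R32 - R2 - R9 - R39 - R22 - R6 at 15 hops' cost.

15 hops' cost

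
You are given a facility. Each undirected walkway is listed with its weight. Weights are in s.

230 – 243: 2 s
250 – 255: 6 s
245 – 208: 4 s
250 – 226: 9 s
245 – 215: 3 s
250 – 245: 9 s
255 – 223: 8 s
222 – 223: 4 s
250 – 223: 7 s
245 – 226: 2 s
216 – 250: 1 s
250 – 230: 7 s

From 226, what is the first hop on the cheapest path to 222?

Candidate routes:
226 - 250 - 255 - 223 - 222: 9+6+8+4 = 27
226 - 250 - 223 - 222: 9+7+4 = 20
226 - 245 - 250 - 255 - 223 - 222: 2+9+6+8+4 = 29
226 - 245 - 250 - 223 - 222: 2+9+7+4 = 22
Cheapest is 226 - 250 - 223 - 222 at 20 s.
So from 226 the first move is to 250.

250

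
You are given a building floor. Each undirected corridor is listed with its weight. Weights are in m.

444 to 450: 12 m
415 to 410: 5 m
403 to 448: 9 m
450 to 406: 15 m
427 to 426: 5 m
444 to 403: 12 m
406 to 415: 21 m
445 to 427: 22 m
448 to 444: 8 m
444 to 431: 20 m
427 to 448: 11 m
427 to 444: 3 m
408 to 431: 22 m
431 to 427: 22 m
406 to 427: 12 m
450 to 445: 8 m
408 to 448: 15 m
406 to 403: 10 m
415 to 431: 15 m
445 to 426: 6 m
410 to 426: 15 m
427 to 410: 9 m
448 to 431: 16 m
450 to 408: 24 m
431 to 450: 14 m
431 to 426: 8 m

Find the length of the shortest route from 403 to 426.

20 m

Running Dijkstra from 403:
403: 0
448: 9  (via 403)
406: 10  (via 403)
444: 12  (via 403)
427: 15  (via 444)
426: 20  (via 427)
Shortest route: 403–444–427–426 = 20 m.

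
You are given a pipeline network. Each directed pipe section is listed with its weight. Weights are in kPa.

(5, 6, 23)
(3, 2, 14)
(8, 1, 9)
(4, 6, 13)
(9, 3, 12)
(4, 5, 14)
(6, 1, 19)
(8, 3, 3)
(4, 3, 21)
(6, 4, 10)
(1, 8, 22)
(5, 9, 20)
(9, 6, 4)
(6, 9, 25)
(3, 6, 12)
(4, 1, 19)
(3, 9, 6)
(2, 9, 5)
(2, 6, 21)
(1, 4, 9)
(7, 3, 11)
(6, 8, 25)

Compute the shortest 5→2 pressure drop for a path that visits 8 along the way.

Best 5 to 8: 5 → 6 → 8 costing 48
Shortest 8→2: 8 → 3 → 2 = 17
Total via 8: 48 + 17 = 65 kPa.

65 kPa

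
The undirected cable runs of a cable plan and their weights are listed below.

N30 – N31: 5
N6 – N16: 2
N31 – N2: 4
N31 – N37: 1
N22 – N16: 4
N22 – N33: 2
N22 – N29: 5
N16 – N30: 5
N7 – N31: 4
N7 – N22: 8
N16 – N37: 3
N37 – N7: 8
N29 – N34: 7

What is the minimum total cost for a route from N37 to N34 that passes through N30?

27

Best N37 to N30: N37–N31–N30 costing 6
Shortest N30→N34: N30–N16–N22–N29–N34 = 21
Total via N30: 6 + 21 = 27.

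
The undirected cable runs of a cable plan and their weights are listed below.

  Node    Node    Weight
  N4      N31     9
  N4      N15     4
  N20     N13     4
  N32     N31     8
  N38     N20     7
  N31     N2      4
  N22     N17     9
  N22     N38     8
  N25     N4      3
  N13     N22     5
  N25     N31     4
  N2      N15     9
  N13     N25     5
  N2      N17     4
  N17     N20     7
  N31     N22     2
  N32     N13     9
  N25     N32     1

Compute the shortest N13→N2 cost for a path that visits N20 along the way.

15

Shortest N13→N20: N13–N20 = 4
Shortest N20→N2: N20–N17–N2 = 11
Total via N20: 4 + 11 = 15.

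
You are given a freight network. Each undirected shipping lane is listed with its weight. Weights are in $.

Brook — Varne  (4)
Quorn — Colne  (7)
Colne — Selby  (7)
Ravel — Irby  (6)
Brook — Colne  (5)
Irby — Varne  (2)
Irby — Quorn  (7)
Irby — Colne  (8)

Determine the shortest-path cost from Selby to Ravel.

$21

Running Dijkstra from Selby:
Selby: 0
Colne: 7  (via Selby)
Brook: 12  (via Colne)
Quorn: 14  (via Colne)
Irby: 15  (via Colne)
Varne: 16  (via Brook)
Ravel: 21  (via Irby)
Shortest route: Selby–Colne–Irby–Ravel = $21.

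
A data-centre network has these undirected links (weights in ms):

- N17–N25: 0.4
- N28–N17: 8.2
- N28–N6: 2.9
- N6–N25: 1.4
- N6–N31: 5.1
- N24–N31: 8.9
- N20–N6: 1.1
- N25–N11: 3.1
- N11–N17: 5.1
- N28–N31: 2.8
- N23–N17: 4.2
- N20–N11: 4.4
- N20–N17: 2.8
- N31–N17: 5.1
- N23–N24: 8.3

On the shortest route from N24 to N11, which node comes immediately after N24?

N23

Enumerating some paths:
N24 - N23 - N17 - N11: 8.3+4.2+5.1 = 17.6
N24 - N31 - N17 - N25 - N11: 8.9+5.1+0.4+3.1 = 17.5
N24 - N23 - N17 - N25 - N11: 8.3+4.2+0.4+3.1 = 16
The minimum is 16 ms via N24 - N23 - N17 - N25 - N11.
So from N24 the first move is to N23.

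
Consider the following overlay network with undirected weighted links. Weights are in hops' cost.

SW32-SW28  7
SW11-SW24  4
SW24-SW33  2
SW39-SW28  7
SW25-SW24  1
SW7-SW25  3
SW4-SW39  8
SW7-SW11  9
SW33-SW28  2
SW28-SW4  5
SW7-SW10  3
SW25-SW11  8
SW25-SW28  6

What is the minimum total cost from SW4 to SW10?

Candidate routes:
SW4–SW28–SW25–SW7–SW10: 5+6+3+3 = 17
SW4–SW28–SW33–SW24–SW25–SW7–SW10: 5+2+2+1+3+3 = 16
Cheapest is SW4–SW28–SW33–SW24–SW25–SW7–SW10 at 16 hops' cost.

16 hops' cost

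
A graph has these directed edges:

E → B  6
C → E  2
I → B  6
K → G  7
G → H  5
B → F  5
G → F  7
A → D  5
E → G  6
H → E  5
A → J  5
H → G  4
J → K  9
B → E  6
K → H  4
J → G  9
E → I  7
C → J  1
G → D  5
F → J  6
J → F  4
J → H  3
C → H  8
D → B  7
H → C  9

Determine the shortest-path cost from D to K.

27

Running Dijkstra from D:
D: 0
B: 7  (via D)
F: 12  (via B)
E: 13  (via B)
J: 18  (via F)
G: 19  (via E)
I: 20  (via E)
H: 21  (via J)
K: 27  (via J)
Shortest route: D → B → F → J → K = 27.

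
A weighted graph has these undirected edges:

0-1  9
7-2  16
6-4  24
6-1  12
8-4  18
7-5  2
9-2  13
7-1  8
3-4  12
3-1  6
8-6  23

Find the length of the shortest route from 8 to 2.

59

Running Dijkstra from 8:
8: 0
4: 18  (via 8)
6: 23  (via 8)
3: 30  (via 4)
1: 35  (via 6)
7: 43  (via 1)
0: 44  (via 1)
5: 45  (via 7)
2: 59  (via 7)
Shortest route: 8–6–1–7–2 = 59.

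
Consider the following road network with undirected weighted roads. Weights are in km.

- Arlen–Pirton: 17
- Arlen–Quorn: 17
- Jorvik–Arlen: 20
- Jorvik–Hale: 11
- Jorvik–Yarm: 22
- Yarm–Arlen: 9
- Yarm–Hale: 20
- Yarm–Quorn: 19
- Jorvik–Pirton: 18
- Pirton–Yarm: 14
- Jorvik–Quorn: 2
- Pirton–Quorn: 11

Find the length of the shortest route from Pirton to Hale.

24 km

Compare a few routes:
Pirton - Jorvik - Hale: 18+11 = 29
Pirton - Quorn - Jorvik - Hale: 11+2+11 = 24
The minimum is 24 km via Pirton - Quorn - Jorvik - Hale.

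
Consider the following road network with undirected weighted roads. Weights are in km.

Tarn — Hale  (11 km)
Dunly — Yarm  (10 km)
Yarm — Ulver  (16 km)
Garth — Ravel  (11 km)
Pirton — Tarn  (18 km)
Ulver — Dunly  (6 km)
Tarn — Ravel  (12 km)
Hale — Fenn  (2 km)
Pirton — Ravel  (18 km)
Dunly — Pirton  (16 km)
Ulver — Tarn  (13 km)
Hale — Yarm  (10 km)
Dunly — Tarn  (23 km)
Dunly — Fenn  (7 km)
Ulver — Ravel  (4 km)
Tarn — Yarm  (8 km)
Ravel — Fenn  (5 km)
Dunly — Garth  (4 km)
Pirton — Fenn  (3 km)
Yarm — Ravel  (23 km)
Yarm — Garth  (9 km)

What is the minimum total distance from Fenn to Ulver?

Shortest distances from Fenn:
Fenn: 0
Hale: 2  (via Fenn)
Pirton: 3  (via Fenn)
Ravel: 5  (via Fenn)
Dunly: 7  (via Fenn)
Ulver: 9  (via Ravel)
Shortest route: Fenn–Ravel–Ulver = 9 km.

9 km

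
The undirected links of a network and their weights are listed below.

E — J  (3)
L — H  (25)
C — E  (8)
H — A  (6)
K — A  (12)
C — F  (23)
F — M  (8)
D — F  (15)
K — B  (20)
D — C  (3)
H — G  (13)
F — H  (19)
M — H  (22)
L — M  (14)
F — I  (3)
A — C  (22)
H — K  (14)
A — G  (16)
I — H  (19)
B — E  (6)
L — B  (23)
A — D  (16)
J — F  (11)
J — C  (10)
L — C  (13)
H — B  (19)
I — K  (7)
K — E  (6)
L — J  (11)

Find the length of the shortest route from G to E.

Candidate routes:
G–A–K–E: 16+12+6 = 34
G–H–K–E: 13+14+6 = 33
The minimum is 33 via G–H–K–E.

33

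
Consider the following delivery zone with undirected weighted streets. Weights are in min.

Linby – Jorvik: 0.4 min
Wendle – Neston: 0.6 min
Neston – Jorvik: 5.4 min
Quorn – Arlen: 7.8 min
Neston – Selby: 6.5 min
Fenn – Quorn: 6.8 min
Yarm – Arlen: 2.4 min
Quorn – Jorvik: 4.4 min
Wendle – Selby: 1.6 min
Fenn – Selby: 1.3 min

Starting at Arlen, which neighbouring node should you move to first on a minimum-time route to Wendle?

Enumerating some paths:
Arlen - Quorn - Fenn - Selby - Wendle: 7.8+6.8+1.3+1.6 = 17.5
Arlen - Quorn - Jorvik - Neston - Wendle: 7.8+4.4+5.4+0.6 = 18.2
Cheapest is Arlen - Quorn - Fenn - Selby - Wendle at 17.5 min.
So from Arlen the first move is to Quorn.

Quorn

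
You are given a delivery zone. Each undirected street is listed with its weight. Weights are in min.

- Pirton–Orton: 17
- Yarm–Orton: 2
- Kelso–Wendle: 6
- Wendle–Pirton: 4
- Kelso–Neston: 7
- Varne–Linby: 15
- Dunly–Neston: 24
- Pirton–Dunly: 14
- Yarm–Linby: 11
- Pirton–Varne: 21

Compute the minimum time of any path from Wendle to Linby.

Enumerating some paths:
Wendle - Pirton - Orton - Yarm - Linby: 4+17+2+11 = 34
Wendle - Kelso - Neston - Dunly - Pirton - Orton - Yarm - Linby: 6+7+24+14+17+2+11 = 81
Wendle - Pirton - Varne - Linby: 4+21+15 = 40
Cheapest is Wendle - Pirton - Orton - Yarm - Linby at 34 min.

34 min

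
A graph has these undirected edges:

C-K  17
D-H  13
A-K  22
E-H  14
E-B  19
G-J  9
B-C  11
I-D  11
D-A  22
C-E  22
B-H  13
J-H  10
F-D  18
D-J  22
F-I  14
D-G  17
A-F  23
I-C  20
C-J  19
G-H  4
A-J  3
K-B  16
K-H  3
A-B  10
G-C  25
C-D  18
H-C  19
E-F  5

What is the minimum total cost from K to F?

Shortest distances from K:
K: 0
H: 3  (via K)
G: 7  (via H)
J: 13  (via H)
A: 16  (via J)
B: 16  (via K)
D: 16  (via H)
C: 17  (via K)
E: 17  (via H)
F: 22  (via E)
Shortest route: K–H–E–F = 22.

22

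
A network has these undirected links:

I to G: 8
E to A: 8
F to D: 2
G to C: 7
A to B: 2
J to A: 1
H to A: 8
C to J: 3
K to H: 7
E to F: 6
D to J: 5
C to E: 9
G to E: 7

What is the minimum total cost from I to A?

Running Dijkstra from I:
I: 0
G: 8  (via I)
C: 15  (via G)
E: 15  (via G)
J: 18  (via C)
A: 19  (via J)
Shortest route: I–G–C–J–A = 19.

19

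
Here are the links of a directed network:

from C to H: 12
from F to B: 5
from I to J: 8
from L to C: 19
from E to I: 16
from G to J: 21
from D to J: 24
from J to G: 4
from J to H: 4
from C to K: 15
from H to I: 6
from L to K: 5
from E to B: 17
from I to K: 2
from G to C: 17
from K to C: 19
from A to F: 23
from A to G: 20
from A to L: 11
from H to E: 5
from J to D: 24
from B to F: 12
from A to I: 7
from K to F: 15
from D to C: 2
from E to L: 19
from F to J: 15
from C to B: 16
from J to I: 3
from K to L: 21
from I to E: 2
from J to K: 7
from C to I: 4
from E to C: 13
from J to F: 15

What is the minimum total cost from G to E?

Settle nodes by increasing distance from G:
G: 0
C: 17  (via G)
I: 21  (via C)
J: 21  (via G)
E: 23  (via I)
Shortest route: G → C → I → E = 23.

23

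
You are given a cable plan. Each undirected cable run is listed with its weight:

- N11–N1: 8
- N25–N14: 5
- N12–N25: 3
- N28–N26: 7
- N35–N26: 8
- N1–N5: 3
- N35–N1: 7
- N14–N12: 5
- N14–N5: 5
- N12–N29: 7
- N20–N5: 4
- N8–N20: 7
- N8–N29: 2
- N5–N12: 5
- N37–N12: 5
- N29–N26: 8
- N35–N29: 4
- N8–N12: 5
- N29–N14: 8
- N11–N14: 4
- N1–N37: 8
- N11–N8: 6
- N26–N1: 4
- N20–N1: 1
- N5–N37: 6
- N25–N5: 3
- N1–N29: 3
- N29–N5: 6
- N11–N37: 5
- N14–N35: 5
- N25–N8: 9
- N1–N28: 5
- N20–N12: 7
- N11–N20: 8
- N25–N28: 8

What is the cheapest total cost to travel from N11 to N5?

Shortest distances from N11:
N11: 0
N14: 4  (via N11)
N37: 5  (via N11)
N8: 6  (via N11)
N20: 8  (via N11)
N1: 8  (via N11)
N29: 8  (via N8)
N35: 9  (via N14)
N5: 9  (via N14)
Shortest route: N11 → N14 → N5 = 9.

9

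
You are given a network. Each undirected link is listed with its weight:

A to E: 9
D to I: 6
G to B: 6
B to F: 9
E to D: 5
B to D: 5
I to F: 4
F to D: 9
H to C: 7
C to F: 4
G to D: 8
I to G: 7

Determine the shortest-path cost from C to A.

Candidate routes:
C → F → B → D → E → A: 4+9+5+5+9 = 32
C → F → I → G → D → E → A: 4+4+7+8+5+9 = 37
C → F → D → E → A: 4+9+5+9 = 27
C → F → I → D → E → A: 4+4+6+5+9 = 28
Cheapest is C → F → D → E → A at 27.

27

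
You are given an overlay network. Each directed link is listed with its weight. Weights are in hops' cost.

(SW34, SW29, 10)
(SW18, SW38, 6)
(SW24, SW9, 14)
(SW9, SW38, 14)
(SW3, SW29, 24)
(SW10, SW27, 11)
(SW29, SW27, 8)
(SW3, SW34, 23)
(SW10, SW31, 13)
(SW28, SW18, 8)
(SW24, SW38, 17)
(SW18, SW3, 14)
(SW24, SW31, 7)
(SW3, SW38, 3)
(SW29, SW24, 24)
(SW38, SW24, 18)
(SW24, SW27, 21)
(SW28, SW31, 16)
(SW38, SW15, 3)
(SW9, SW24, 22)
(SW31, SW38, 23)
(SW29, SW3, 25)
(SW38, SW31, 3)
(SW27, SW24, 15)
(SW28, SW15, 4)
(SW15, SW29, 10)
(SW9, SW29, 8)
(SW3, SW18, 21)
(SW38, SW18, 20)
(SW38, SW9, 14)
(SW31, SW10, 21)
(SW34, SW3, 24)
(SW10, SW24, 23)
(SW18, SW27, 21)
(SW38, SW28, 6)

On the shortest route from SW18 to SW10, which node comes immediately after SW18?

Candidate routes:
SW18 - SW38 - SW24 - SW31 - SW10: 6+18+7+21 = 52
SW18 - SW38 - SW28 - SW31 - SW10: 6+6+16+21 = 49
SW18 - SW38 - SW31 - SW10: 6+3+21 = 30
SW18 - SW3 - SW38 - SW31 - SW10: 14+3+3+21 = 41
Cheapest is SW18 - SW38 - SW31 - SW10 at 30 hops' cost.
So from SW18 the first move is to SW38.

SW38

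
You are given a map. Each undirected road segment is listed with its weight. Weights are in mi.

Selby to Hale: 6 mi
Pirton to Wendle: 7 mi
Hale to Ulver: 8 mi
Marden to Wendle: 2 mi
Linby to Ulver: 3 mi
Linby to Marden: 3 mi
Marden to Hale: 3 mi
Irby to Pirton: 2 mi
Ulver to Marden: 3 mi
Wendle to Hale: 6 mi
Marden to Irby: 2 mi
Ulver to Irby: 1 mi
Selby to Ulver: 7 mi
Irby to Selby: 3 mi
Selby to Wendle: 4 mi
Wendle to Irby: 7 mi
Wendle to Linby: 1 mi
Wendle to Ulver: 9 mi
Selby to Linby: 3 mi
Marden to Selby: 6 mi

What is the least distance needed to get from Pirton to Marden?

4 mi

Settle nodes by increasing distance from Pirton:
Pirton: 0
Irby: 2  (via Pirton)
Ulver: 3  (via Irby)
Marden: 4  (via Irby)
Shortest route: Pirton–Irby–Marden = 4 mi.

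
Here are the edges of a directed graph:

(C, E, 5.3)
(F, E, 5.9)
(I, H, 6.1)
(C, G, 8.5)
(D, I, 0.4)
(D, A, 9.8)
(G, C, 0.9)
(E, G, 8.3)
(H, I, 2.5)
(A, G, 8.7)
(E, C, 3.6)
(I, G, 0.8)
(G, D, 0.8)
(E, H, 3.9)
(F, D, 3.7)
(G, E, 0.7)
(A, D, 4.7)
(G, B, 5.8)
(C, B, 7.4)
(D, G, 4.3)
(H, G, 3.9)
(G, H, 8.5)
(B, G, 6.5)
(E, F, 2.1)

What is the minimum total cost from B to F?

9.3

Shortest distances from B:
B: 0
G: 6.5  (via B)
E: 7.2  (via G)
D: 7.3  (via G)
C: 7.4  (via G)
I: 7.7  (via D)
F: 9.3  (via E)
Shortest route: B–G–E–F = 9.3.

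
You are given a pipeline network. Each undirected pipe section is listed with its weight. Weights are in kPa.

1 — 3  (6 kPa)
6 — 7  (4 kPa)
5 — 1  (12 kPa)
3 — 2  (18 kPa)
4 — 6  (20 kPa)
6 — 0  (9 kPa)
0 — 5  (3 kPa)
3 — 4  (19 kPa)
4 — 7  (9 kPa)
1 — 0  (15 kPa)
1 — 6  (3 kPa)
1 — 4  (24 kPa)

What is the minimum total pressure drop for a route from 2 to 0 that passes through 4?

59 kPa

Shortest 2→4: 2–3–4 = 37
Shortest 4→0: 4–7–6–0 = 22
Total via 4: 37 + 22 = 59 kPa.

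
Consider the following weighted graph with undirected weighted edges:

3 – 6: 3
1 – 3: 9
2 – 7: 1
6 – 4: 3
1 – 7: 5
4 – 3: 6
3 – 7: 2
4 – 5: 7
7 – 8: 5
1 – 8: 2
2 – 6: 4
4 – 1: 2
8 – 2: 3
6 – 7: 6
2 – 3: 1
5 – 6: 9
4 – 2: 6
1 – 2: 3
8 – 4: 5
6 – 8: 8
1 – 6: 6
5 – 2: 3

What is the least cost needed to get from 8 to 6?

Shortest distances from 8:
8: 0
1: 2  (via 8)
2: 3  (via 8)
3: 4  (via 2)
4: 4  (via 1)
7: 4  (via 2)
5: 6  (via 2)
6: 7  (via 2)
Shortest route: 8 → 2 → 6 = 7.

7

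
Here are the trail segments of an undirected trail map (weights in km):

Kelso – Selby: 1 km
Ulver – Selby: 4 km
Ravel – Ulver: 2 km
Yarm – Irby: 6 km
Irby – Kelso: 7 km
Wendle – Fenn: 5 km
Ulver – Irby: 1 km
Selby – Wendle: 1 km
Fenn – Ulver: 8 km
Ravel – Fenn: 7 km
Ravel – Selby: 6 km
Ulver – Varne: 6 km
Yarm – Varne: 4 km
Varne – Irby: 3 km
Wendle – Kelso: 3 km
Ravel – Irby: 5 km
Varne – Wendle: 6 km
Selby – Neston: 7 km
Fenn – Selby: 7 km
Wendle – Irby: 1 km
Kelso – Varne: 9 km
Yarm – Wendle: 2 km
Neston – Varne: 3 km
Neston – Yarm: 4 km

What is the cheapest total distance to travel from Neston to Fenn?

11 km

Running Dijkstra from Neston:
Neston: 0
Varne: 3  (via Neston)
Yarm: 4  (via Neston)
Irby: 6  (via Varne)
Wendle: 6  (via Yarm)
Ulver: 7  (via Irby)
Selby: 7  (via Neston)
Kelso: 8  (via Selby)
Ravel: 9  (via Ulver)
Fenn: 11  (via Wendle)
Shortest route: Neston–Yarm–Wendle–Fenn = 11 km.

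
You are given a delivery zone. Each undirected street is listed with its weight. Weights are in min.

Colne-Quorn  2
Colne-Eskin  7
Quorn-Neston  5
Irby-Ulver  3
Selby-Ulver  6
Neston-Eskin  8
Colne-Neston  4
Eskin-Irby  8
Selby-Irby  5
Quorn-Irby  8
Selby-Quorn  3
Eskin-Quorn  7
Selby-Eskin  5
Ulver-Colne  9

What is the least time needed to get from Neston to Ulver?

13 min

Settle nodes by increasing distance from Neston:
Neston: 0
Colne: 4  (via Neston)
Quorn: 5  (via Neston)
Eskin: 8  (via Neston)
Selby: 8  (via Quorn)
Ulver: 13  (via Colne)
Shortest route: Neston → Colne → Ulver = 13 min.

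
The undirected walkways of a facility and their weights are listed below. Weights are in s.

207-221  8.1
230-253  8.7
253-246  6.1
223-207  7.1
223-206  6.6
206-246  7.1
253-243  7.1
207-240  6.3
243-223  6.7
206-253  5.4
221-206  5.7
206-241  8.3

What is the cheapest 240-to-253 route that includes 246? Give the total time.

33.2 s

Best 240 to 246: 240–207–223–206–246 costing 27.1
Best 246 to 253: 246–253 costing 6.1
Total via 246: 27.1 + 6.1 = 33.2 s.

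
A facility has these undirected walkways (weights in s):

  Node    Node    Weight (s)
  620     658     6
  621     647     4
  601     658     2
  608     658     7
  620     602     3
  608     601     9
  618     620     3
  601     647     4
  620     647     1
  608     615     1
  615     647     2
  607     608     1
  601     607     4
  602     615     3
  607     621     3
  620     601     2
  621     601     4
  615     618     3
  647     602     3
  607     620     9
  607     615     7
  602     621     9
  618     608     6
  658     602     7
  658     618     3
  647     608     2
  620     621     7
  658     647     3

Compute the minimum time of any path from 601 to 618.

Settle nodes by increasing distance from 601:
601: 0
658: 2  (via 601)
620: 2  (via 601)
647: 3  (via 620)
621: 4  (via 601)
607: 4  (via 601)
615: 5  (via 647)
618: 5  (via 658)
Shortest route: 601 → 658 → 618 = 5 s.

5 s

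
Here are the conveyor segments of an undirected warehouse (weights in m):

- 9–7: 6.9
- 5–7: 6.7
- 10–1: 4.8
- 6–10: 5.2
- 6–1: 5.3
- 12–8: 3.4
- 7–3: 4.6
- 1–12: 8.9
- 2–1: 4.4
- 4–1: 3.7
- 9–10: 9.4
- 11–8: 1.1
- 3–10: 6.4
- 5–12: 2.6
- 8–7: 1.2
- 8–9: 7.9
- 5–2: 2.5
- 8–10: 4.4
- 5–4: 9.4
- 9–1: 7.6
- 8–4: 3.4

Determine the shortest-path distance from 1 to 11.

Settle nodes by increasing distance from 1:
1: 0
4: 3.7  (via 1)
2: 4.4  (via 1)
10: 4.8  (via 1)
6: 5.3  (via 1)
5: 6.9  (via 2)
8: 7.1  (via 4)
9: 7.6  (via 1)
11: 8.2  (via 8)
Shortest route: 1–4–8–11 = 8.2 m.

8.2 m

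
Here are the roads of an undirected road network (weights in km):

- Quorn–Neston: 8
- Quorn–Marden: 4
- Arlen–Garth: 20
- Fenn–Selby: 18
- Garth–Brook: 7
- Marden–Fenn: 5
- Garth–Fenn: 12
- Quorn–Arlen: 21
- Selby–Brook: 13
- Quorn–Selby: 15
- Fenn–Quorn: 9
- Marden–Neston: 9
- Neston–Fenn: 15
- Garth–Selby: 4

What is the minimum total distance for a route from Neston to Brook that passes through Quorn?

Shortest Neston→Quorn: Neston → Quorn = 8
Best Quorn to Brook: Quorn → Selby → Garth → Brook costing 26
Total via Quorn: 8 + 26 = 34 km.

34 km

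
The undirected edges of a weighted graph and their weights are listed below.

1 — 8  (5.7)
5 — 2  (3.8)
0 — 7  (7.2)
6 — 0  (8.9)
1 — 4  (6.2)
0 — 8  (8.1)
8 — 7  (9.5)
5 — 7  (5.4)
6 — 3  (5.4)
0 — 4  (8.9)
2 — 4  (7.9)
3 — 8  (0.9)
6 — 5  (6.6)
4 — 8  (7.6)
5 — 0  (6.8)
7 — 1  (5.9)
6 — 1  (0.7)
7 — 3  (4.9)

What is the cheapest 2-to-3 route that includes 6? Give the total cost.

15.8

Best 2 to 6: 2–5–6 costing 10.4
Best 6 to 3: 6–3 costing 5.4
Total via 6: 10.4 + 5.4 = 15.8.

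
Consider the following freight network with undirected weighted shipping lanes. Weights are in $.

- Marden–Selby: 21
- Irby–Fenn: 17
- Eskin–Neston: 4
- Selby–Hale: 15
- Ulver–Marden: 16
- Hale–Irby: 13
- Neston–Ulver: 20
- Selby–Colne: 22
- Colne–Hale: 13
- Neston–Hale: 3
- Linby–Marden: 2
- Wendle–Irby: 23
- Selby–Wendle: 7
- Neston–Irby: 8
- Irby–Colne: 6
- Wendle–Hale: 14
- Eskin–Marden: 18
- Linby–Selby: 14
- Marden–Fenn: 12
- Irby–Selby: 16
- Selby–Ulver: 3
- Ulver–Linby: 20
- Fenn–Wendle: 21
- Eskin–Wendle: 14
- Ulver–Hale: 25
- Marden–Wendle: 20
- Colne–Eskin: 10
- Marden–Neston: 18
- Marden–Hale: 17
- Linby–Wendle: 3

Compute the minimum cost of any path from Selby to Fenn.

Shortest distances from Selby:
Selby: 0
Ulver: 3  (via Selby)
Wendle: 7  (via Selby)
Linby: 10  (via Wendle)
Marden: 12  (via Linby)
Hale: 15  (via Selby)
Irby: 16  (via Selby)
Neston: 18  (via Hale)
Eskin: 21  (via Wendle)
Colne: 22  (via Selby)
Fenn: 24  (via Marden)
Shortest route: Selby–Wendle–Linby–Marden–Fenn = $24.

$24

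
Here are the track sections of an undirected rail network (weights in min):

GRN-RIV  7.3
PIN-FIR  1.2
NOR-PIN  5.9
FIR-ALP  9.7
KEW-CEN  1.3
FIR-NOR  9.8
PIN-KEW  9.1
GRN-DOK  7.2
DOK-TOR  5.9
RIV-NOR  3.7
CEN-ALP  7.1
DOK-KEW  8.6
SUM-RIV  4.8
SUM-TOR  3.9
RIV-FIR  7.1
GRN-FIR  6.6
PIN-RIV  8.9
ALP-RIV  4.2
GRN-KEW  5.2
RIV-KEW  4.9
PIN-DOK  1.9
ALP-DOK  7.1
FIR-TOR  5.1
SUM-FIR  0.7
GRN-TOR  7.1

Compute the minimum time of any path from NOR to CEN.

9.9 min

Compare a few routes:
NOR - RIV - KEW - CEN: 3.7+4.9+1.3 = 9.9
NOR - PIN - KEW - CEN: 5.9+9.1+1.3 = 16.3
NOR - RIV - ALP - CEN: 3.7+4.2+7.1 = 15
Cheapest is NOR - RIV - KEW - CEN at 9.9 min.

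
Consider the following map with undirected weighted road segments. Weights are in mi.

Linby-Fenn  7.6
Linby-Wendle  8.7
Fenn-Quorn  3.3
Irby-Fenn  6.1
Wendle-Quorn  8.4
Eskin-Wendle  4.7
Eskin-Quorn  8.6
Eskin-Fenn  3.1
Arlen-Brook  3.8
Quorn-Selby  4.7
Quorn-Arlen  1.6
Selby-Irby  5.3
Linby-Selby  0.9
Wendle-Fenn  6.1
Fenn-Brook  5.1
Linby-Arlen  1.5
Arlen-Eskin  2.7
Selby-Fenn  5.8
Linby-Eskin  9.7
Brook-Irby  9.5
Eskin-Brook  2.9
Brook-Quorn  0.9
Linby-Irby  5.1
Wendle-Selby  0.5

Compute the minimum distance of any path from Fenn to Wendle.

Settle nodes by increasing distance from Fenn:
Fenn: 0
Eskin: 3.1  (via Fenn)
Quorn: 3.3  (via Fenn)
Brook: 4.2  (via Quorn)
Arlen: 4.9  (via Quorn)
Selby: 5.8  (via Fenn)
Irby: 6.1  (via Fenn)
Wendle: 6.1  (via Fenn)
Shortest route: Fenn → Wendle = 6.1 mi.

6.1 mi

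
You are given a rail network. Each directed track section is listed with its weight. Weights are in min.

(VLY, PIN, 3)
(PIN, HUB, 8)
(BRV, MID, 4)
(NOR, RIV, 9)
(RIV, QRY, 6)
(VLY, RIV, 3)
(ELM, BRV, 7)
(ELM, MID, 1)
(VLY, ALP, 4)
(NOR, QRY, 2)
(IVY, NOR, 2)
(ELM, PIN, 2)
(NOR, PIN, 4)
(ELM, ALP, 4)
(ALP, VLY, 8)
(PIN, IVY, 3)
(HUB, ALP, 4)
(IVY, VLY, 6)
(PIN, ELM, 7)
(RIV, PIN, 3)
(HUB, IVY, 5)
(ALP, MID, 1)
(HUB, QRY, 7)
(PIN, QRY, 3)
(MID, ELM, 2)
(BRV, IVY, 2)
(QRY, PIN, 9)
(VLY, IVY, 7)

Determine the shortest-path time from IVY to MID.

11 min

Enumerating some paths:
IVY - VLY - ALP - MID: 6+4+1 = 11
IVY - NOR - PIN - ELM - MID: 2+4+7+1 = 14
Cheapest is IVY - VLY - ALP - MID at 11 min.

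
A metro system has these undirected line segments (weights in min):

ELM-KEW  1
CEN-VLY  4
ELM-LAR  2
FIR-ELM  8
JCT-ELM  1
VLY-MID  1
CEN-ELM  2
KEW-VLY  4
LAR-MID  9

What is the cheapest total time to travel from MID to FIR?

14 min

Shortest distances from MID:
MID: 0
VLY: 1  (via MID)
KEW: 5  (via VLY)
CEN: 5  (via VLY)
ELM: 6  (via KEW)
JCT: 7  (via ELM)
LAR: 8  (via ELM)
FIR: 14  (via ELM)
Shortest route: MID → VLY → KEW → ELM → FIR = 14 min.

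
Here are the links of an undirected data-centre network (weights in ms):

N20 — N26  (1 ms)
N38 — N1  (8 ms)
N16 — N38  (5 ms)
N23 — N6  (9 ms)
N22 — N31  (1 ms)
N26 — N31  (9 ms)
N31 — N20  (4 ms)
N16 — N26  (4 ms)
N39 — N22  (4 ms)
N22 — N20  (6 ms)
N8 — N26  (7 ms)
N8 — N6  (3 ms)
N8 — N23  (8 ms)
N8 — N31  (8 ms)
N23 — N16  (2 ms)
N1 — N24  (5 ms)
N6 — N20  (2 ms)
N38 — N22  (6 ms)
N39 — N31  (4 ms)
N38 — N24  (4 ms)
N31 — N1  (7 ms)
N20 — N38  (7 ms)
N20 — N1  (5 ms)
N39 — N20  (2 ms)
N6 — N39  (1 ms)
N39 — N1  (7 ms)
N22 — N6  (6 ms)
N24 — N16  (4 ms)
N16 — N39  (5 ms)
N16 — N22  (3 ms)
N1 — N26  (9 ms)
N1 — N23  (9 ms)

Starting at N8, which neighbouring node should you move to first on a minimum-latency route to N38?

N6

Enumerating some paths:
N8 → N6 → N20 → N38: 3+2+7 = 12
N8 → N6 → N39 → N22 → N38: 3+1+4+6 = 14
N8 → N6 → N39 → N20 → N38: 3+1+2+7 = 13
N8 → N6 → N39 → N16 → N38: 3+1+5+5 = 14
Cheapest is N8 → N6 → N20 → N38 at 12 ms.
So from N8 the first move is to N6.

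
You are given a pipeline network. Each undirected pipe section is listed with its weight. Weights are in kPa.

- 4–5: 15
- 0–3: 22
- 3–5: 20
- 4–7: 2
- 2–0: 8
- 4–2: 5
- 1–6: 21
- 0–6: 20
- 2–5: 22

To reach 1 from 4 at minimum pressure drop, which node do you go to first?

Enumerating some paths:
4–2–0–6–1: 5+8+20+21 = 54
4–5–2–0–6–1: 15+22+8+20+21 = 86
The minimum is 54 kPa via 4–2–0–6–1.
So from 4 the first move is to 2.

2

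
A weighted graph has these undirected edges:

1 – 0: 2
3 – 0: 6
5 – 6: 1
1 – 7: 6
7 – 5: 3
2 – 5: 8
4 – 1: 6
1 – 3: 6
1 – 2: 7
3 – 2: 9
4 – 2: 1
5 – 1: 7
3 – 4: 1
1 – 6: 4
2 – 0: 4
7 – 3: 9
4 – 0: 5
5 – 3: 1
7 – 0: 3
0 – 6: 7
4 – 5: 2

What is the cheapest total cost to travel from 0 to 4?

5

Compare a few routes:
0 → 4: 5 = 5
0 → 3 → 4: 6+1 = 7
Cheapest is 0 → 4 at 5.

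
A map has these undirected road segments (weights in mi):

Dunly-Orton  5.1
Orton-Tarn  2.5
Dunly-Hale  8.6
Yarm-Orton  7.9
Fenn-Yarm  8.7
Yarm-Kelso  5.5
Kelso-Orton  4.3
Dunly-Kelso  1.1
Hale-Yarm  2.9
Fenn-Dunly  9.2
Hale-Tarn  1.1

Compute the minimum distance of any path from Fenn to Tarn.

12.7 mi

Settle nodes by increasing distance from Fenn:
Fenn: 0
Yarm: 8.7  (via Fenn)
Dunly: 9.2  (via Fenn)
Kelso: 10.3  (via Dunly)
Hale: 11.6  (via Yarm)
Tarn: 12.7  (via Hale)
Shortest route: Fenn → Yarm → Hale → Tarn = 12.7 mi.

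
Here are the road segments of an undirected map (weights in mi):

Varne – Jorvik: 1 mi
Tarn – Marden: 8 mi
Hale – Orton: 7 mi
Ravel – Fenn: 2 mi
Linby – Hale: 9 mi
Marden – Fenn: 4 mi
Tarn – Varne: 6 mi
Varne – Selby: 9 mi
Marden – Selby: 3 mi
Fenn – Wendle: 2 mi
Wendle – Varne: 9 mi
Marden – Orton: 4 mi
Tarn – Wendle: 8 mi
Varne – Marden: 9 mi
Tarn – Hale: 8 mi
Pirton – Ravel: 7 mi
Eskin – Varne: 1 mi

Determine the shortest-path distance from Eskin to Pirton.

Compare a few routes:
Eskin–Varne–Selby–Marden–Fenn–Ravel–Pirton: 1+9+3+4+2+7 = 26
Eskin–Varne–Wendle–Fenn–Ravel–Pirton: 1+9+2+2+7 = 21
Eskin–Varne–Marden–Fenn–Ravel–Pirton: 1+9+4+2+7 = 23
Eskin–Varne–Tarn–Wendle–Fenn–Ravel–Pirton: 1+6+8+2+2+7 = 26
The minimum is 21 mi via Eskin–Varne–Wendle–Fenn–Ravel–Pirton.

21 mi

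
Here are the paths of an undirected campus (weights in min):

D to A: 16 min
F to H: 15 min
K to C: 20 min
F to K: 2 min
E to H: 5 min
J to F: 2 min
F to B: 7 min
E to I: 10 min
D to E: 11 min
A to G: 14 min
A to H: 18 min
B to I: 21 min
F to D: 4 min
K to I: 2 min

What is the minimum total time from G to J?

Candidate routes:
G → A → H → E → I → K → F → J: 14+18+5+10+2+2+2 = 53
G → A → H → F → J: 14+18+15+2 = 49
G → A → H → E → D → F → J: 14+18+5+11+4+2 = 54
G → A → D → F → J: 14+16+4+2 = 36
The minimum is 36 min via G → A → D → F → J.

36 min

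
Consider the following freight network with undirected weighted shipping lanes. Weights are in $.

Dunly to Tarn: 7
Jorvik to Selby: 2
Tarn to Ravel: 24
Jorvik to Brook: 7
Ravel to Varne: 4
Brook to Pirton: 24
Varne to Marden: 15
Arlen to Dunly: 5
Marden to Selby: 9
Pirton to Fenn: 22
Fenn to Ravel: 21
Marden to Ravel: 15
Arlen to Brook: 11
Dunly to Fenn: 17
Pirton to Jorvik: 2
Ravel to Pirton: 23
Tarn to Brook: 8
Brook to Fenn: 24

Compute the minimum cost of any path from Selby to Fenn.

$26

Compare a few routes:
Selby–Jorvik–Brook–Arlen–Dunly–Fenn: 2+7+11+5+17 = 42
Selby–Jorvik–Brook–Tarn–Dunly–Fenn: 2+7+8+7+17 = 41
Selby–Jorvik–Pirton–Fenn: 2+2+22 = 26
Selby–Jorvik–Brook–Fenn: 2+7+24 = 33
Cheapest is Selby–Jorvik–Pirton–Fenn at $26.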